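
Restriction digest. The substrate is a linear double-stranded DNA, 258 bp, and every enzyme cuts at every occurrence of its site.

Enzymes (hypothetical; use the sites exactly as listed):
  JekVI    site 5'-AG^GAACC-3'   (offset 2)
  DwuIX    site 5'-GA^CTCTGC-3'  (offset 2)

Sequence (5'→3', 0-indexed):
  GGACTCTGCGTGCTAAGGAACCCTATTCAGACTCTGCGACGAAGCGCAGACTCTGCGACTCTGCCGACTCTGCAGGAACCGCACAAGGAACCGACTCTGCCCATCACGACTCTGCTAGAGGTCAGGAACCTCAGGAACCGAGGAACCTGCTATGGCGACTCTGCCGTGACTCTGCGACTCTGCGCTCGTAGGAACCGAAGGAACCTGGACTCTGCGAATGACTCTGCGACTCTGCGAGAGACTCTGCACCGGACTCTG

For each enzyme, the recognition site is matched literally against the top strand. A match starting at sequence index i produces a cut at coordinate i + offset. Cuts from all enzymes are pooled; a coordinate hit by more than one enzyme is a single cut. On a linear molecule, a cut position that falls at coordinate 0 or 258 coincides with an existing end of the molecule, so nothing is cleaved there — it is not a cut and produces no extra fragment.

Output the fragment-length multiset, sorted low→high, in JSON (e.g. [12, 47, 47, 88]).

Site scan:
  JekVI (AGGAACC, off=2): starts [15, 73, 85, 123, 132, 140, 189, 198] → cuts [17, 75, 87, 125, 134, 142, 191, 200]
  DwuIX (GACTCTGC, off=2): starts [1, 29, 48, 56, 65, 92, 107, 156, 167, 175, 207, 219, 227, 239] → cuts [3, 31, 50, 58, 67, 94, 109, 158, 169, 177, 209, 221, 229, 241]

Pooled cuts: [3, 17, 31, 50, 58, 67, 75, 87, 94, 109, 125, 134, 142, 158, 169, 177, 191, 200, 209, 221, 229, 241]

Fragment lengths:
  [0,3): 3 bp
  [3,17): 14 bp
  [17,31): 14 bp
  [31,50): 19 bp
  [50,58): 8 bp
  [58,67): 9 bp
  [67,75): 8 bp
  [75,87): 12 bp
  [87,94): 7 bp
  [94,109): 15 bp
  [109,125): 16 bp
  [125,134): 9 bp
  [134,142): 8 bp
  [142,158): 16 bp
  [158,169): 11 bp
  [169,177): 8 bp
  [177,191): 14 bp
  [191,200): 9 bp
  [200,209): 9 bp
  [209,221): 12 bp
  [221,229): 8 bp
  [229,241): 12 bp
  [241,258): 17 bp

[3,7,8,8,8,8,8,9,9,9,9,11,12,12,12,14,14,14,15,16,16,17,19]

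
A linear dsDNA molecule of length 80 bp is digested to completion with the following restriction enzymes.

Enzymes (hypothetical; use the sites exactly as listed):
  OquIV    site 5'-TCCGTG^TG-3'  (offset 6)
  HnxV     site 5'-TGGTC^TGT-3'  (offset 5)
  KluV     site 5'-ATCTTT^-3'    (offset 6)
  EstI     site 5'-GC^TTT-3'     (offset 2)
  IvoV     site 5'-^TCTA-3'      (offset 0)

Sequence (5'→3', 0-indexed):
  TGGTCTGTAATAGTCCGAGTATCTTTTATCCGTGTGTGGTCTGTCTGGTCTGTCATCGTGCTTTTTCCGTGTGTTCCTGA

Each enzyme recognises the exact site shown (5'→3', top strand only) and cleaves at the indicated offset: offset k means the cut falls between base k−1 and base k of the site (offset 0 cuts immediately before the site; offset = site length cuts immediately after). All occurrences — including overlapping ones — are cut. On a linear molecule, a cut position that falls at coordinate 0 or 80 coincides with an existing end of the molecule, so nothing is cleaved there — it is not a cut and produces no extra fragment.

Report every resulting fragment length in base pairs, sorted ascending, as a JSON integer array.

[5,7,8,9,9,10,11,21]

Site scan:
  OquIV (TCCGTGTG, off=6): starts [28, 65] → cuts [34, 71]
  HnxV (TGGTCTGT, off=5): starts [0, 36, 45] → cuts [5, 41, 50]
  KluV (ATCTTT, off=6): starts [20] → cuts [26]
  EstI (GCTTT, off=2): starts [59] → cuts [61]
  IvoV (TCTA, off=0): no sites

All cut coordinates (distinct, sorted): [5, 26, 34, 41, 50, 61, 71]

Fragments:
  [0,5): 5 bp
  [5,26): 21 bp
  [26,34): 8 bp
  [34,41): 7 bp
  [41,50): 9 bp
  [50,61): 11 bp
  [61,71): 10 bp
  [71,80): 9 bp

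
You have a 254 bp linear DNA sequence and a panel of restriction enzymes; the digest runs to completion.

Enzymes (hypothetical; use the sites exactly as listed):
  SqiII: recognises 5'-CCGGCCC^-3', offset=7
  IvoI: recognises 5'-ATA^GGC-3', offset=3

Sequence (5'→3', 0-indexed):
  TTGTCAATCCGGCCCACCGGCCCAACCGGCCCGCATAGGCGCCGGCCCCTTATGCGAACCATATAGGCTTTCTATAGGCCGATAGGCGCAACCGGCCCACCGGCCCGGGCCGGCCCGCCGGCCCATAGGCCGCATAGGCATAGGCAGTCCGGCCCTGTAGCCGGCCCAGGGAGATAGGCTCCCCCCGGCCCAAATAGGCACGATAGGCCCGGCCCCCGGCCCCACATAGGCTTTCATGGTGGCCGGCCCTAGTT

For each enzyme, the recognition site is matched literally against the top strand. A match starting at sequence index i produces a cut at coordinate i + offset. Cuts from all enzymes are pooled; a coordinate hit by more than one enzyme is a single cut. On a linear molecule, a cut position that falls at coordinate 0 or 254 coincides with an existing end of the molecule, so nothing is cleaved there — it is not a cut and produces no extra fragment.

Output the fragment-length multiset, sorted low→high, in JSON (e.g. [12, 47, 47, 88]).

Per-enzyme occurrences:
  SqiII (CCGGCCC, off=7): starts [8, 16, 25, 41, 91, 99, 109, 117, 148, 160, 184, 208, 215, 242] → cuts [15, 23, 32, 48, 98, 106, 116, 124, 155, 167, 191, 215, 222, 249]
  IvoI (ATAGGC, off=3): starts [34, 62, 73, 81, 124, 133, 139, 173, 193, 202, 225] → cuts [37, 65, 76, 84, 127, 136, 142, 176, 196, 205, 228]

Pooled cuts: [15, 23, 32, 37, 48, 65, 76, 84, 98, 106, 116, 124, 127, 136, 142, 155, 167, 176, 191, 196, 205, 215, 222, 228, 249]

Fragment lengths:
  [0,15): 15 bp
  [15,23): 8 bp
  [23,32): 9 bp
  [32,37): 5 bp
  [37,48): 11 bp
  [48,65): 17 bp
  [65,76): 11 bp
  [76,84): 8 bp
  [84,98): 14 bp
  [98,106): 8 bp
  [106,116): 10 bp
  [116,124): 8 bp
  [124,127): 3 bp
  [127,136): 9 bp
  [136,142): 6 bp
  [142,155): 13 bp
  [155,167): 12 bp
  [167,176): 9 bp
  [176,191): 15 bp
  [191,196): 5 bp
  [196,205): 9 bp
  [205,215): 10 bp
  [215,222): 7 bp
  [222,228): 6 bp
  [228,249): 21 bp
  [249,254): 5 bp

[3,5,5,5,6,6,7,8,8,8,8,9,9,9,9,10,10,11,11,12,13,14,15,15,17,21]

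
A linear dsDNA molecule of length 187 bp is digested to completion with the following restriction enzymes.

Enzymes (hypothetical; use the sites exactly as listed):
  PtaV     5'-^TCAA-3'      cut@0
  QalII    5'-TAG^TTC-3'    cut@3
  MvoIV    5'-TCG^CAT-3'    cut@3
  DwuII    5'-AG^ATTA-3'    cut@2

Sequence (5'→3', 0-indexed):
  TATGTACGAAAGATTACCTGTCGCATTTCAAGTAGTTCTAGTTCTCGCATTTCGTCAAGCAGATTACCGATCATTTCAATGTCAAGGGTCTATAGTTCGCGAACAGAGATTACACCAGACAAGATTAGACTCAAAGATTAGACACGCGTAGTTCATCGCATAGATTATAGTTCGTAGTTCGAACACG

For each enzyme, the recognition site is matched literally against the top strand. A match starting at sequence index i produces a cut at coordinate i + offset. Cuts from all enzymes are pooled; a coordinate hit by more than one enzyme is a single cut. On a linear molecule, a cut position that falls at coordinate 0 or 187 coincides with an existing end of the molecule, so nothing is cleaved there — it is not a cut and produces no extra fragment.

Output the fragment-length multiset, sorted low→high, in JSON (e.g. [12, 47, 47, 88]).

Per-enzyme occurrences:
  PtaV (TCAA, off=0): starts [27, 54, 75, 81, 130] → cuts [27, 54, 75, 81, 130]
  QalII (TAGTTC, off=3): starts [32, 38, 92, 148, 167, 174] → cuts [35, 41, 95, 151, 170, 177]
  MvoIV (TCGCAT, off=3): starts [20, 44, 155] → cuts [23, 47, 158]
  DwuII (AGATTA, off=2): starts [10, 60, 106, 121, 134, 161] → cuts [12, 62, 108, 123, 136, 163]

Pooled cuts: [12, 23, 27, 35, 41, 47, 54, 62, 75, 81, 95, 108, 123, 130, 136, 151, 158, 163, 170, 177]

Fragments:
  [0,12): 12 bp
  [12,23): 11 bp
  [23,27): 4 bp
  [27,35): 8 bp
  [35,41): 6 bp
  [41,47): 6 bp
  [47,54): 7 bp
  [54,62): 8 bp
  [62,75): 13 bp
  [75,81): 6 bp
  [81,95): 14 bp
  [95,108): 13 bp
  [108,123): 15 bp
  [123,130): 7 bp
  [130,136): 6 bp
  [136,151): 15 bp
  [151,158): 7 bp
  [158,163): 5 bp
  [163,170): 7 bp
  [170,177): 7 bp
  [177,187): 10 bp

[4,5,6,6,6,6,7,7,7,7,7,8,8,10,11,12,13,13,14,15,15]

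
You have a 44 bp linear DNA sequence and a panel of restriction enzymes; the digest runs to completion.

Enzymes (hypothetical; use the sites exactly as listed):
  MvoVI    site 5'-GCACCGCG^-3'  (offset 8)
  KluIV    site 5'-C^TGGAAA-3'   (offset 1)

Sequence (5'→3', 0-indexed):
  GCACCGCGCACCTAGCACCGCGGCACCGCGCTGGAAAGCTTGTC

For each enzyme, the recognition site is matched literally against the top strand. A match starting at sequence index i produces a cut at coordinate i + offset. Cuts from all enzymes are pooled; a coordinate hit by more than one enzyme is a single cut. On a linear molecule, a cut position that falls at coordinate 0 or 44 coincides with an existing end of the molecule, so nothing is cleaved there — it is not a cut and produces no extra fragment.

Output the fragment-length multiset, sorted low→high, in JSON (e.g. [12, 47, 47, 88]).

Per-enzyme occurrences:
  MvoVI (GCACCGCG, off=8): starts [0, 14, 22] → cuts [8, 22, 30]
  KluIV (CTGGAAA, off=1): starts [30] → cuts [31]

Pooled cuts: [8, 22, 30, 31]

Fragment lengths:
  [0,8): 8 bp
  [8,22): 14 bp
  [22,30): 8 bp
  [30,31): 1 bp
  [31,44): 13 bp

[1,8,8,13,14]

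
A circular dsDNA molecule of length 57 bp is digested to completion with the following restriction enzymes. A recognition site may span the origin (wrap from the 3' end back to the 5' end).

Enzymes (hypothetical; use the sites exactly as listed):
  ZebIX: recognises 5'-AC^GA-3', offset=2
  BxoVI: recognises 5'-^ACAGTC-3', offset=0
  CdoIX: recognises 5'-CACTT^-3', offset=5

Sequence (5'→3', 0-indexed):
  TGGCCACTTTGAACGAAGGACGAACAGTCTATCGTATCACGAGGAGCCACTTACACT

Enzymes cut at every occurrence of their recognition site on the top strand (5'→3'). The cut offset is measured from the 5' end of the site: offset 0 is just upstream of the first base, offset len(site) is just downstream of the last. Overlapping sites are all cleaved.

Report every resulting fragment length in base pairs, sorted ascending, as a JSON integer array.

Scan for sites:
  ZebIX ACGA/2: at [12, 19, 38] ⇒ [14, 21, 40]
  BxoVI ACAGTC/0: at [23] ⇒ [23]
  CdoIX CACTT/5: at [4, 47, 53] ⇒ [1, 9, 52]

All cut coordinates (distinct, sorted): [1, 9, 14, 21, 23, 40, 52]

Fragments:
  1→9: 8 bp
  9→14: 5 bp
  14→21: 7 bp
  21→23: 2 bp
  23→40: 17 bp
  40→52: 12 bp
  52→1 (wrap): 57-52+1 = 6 bp

[2,5,6,7,8,12,17]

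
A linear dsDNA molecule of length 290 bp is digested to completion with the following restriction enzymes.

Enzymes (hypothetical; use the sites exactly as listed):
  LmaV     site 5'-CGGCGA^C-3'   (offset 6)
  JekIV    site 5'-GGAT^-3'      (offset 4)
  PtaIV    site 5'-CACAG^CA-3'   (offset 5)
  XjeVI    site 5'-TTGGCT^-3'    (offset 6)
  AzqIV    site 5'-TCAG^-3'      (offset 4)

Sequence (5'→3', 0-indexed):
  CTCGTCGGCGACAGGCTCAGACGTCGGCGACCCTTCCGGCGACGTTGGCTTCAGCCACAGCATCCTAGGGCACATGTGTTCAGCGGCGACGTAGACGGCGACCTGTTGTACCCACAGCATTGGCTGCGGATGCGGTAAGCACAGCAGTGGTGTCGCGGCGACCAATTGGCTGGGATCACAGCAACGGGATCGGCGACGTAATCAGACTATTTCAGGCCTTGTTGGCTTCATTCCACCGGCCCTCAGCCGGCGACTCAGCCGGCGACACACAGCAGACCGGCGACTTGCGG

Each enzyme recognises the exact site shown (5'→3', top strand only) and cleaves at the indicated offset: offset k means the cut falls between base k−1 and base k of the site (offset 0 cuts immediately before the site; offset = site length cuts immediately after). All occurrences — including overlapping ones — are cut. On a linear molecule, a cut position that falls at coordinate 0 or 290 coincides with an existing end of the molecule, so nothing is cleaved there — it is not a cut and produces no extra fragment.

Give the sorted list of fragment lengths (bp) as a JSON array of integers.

[4,5,5,5,6,6,6,6,7,7,7,7,8,8,9,9,9,10,10,10,11,11,12,12,12,13,16,17,19,23]

Site scan:
  LmaV (CGGCGAC, off=6): starts [5, 24, 36, 83, 95, 155, 190, 247, 259, 277] → cuts [11, 30, 42, 89, 101, 161, 196, 253, 265, 283]
  JekIV (GGAT, off=4): starts [127, 172, 186] → cuts [131, 176, 190]
  PtaIV (CACAGCA, off=5): starts [55, 112, 139, 176, 267] → cuts [60, 117, 144, 181, 272]
  XjeVI (TTGGCT, off=6): starts [44, 119, 165, 221] → cuts [50, 125, 171, 227]
  AzqIV (TCAG, off=4): starts [16, 50, 79, 201, 211, 242, 254] → cuts [20, 54, 83, 205, 215, 246, 258]

All cut coordinates (distinct, sorted): [11, 20, 30, 42, 50, 54, 60, 83, 89, 101, 117, 125, 131, 144, 161, 171, 176, 181, 190, 196, 205, 215, 227, 246, 253, 258, 265, 272, 283]

Fragment lengths:
  [0,11): 11 bp
  [11,20): 9 bp
  [20,30): 10 bp
  [30,42): 12 bp
  [42,50): 8 bp
  [50,54): 4 bp
  [54,60): 6 bp
  [60,83): 23 bp
  [83,89): 6 bp
  [89,101): 12 bp
  [101,117): 16 bp
  [117,125): 8 bp
  [125,131): 6 bp
  [131,144): 13 bp
  [144,161): 17 bp
  [161,171): 10 bp
  [171,176): 5 bp
  [176,181): 5 bp
  [181,190): 9 bp
  [190,196): 6 bp
  [196,205): 9 bp
  [205,215): 10 bp
  [215,227): 12 bp
  [227,246): 19 bp
  [246,253): 7 bp
  [253,258): 5 bp
  [258,265): 7 bp
  [265,272): 7 bp
  [272,283): 11 bp
  [283,290): 7 bp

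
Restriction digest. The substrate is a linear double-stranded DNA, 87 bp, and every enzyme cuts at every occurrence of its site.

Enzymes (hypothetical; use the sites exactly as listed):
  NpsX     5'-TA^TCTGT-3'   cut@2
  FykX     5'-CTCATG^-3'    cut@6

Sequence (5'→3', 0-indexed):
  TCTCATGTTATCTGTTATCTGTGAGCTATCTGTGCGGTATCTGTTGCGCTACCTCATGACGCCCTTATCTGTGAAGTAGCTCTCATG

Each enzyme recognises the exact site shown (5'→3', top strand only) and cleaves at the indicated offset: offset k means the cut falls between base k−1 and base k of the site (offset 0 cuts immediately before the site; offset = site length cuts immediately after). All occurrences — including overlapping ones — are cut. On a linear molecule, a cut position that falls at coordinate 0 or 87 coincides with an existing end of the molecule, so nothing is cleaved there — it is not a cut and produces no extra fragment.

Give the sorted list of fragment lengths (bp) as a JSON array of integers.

[3,7,7,9,11,11,19,20]

Site scan:
  NpsX TATCTGT/2: at [8, 15, 26, 37, 65] ⇒ [10, 17, 28, 39, 67]
  FykX CTCATG/6: at [1, 52, 81] ⇒ [7, 58] (position 87 is a terminus of the linear molecule — no cut)

All cut coordinates (distinct, sorted): [7, 10, 17, 28, 39, 58, 67]

Fragments:
  [0,7): 7 bp
  [7,10): 3 bp
  [10,17): 7 bp
  [17,28): 11 bp
  [28,39): 11 bp
  [39,58): 19 bp
  [58,67): 9 bp
  [67,87): 20 bp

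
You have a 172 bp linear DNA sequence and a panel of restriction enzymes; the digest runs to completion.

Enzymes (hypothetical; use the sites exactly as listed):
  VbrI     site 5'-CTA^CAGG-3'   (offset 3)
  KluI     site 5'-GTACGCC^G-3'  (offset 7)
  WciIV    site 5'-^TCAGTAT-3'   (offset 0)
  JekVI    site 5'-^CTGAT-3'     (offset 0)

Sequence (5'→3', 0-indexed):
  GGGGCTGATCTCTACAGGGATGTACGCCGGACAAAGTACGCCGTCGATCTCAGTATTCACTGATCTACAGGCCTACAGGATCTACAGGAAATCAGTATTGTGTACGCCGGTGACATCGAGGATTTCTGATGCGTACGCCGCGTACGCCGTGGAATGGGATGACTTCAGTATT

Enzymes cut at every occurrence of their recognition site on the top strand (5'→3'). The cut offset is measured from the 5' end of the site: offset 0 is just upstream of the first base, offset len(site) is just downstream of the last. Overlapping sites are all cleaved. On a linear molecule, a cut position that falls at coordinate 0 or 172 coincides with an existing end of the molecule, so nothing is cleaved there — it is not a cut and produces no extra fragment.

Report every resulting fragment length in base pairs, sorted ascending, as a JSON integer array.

Per-enzyme occurrences:
  VbrI CTACAGG/3: at [11, 64, 72, 81] ⇒ [14, 67, 75, 84]
  KluI GTACGCCG/7: at [21, 35, 101, 132, 141] ⇒ [28, 42, 108, 139, 148]
  WciIV TCAGTAT/0: at [49, 91, 164] ⇒ [49, 91, 164]
  JekVI CTGAT/0: at [4, 59, 125] ⇒ [4, 59, 125]

All cut coordinates (distinct, sorted): [4, 14, 28, 42, 49, 59, 67, 75, 84, 91, 108, 125, 139, 148, 164]

Fragments:
  [0,4): 4 bp
  [4,14): 10 bp
  [14,28): 14 bp
  [28,42): 14 bp
  [42,49): 7 bp
  [49,59): 10 bp
  [59,67): 8 bp
  [67,75): 8 bp
  [75,84): 9 bp
  [84,91): 7 bp
  [91,108): 17 bp
  [108,125): 17 bp
  [125,139): 14 bp
  [139,148): 9 bp
  [148,164): 16 bp
  [164,172): 8 bp

[4,7,7,8,8,8,9,9,10,10,14,14,14,16,17,17]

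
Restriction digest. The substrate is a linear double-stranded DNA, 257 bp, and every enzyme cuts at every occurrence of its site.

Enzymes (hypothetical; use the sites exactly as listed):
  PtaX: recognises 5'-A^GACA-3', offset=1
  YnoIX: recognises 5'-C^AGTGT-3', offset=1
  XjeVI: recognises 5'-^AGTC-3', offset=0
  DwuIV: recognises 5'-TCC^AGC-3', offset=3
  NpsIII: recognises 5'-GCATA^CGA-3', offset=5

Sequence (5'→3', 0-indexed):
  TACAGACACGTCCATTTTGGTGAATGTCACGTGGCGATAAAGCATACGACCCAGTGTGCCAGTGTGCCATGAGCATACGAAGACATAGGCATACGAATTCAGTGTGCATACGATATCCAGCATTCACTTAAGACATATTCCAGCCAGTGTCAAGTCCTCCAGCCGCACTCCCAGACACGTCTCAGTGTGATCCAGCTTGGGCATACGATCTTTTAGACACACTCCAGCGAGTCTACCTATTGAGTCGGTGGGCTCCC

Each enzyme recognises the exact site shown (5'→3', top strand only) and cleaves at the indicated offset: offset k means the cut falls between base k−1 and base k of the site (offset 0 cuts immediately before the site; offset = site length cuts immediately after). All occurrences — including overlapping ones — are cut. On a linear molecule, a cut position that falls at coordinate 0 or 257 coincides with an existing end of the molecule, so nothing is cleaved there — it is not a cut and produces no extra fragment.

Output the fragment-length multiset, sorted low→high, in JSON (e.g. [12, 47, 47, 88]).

[4,4,4,4,6,7,7,8,8,8,10,10,10,10,10,10,12,12,13,13,13,15,17,42]

Scan for sites:
  PtaX (AGACA, off=1): starts [3, 80, 130, 172, 214] → cuts [4, 81, 131, 173, 215]
  YnoIX (CAGTGT, off=1): starts [51, 59, 99, 144, 182] → cuts [52, 60, 100, 145, 183]
  XjeVI (AGTC, off=0): starts [152, 229, 242] → cuts [152, 229, 242]
  DwuIV (TCCAGC, off=3): starts [115, 138, 157, 190, 222] → cuts [118, 141, 160, 193, 225]
  NpsIII (GCATACGA, off=5): starts [41, 72, 88, 105, 200] → cuts [46, 77, 93, 110, 205]

Pooled cuts: [4, 46, 52, 60, 77, 81, 93, 100, 110, 118, 131, 141, 145, 152, 160, 173, 183, 193, 205, 215, 225, 229, 242]

Fragment lengths:
  [0,4): 4 bp
  [4,46): 42 bp
  [46,52): 6 bp
  [52,60): 8 bp
  [60,77): 17 bp
  [77,81): 4 bp
  [81,93): 12 bp
  [93,100): 7 bp
  [100,110): 10 bp
  [110,118): 8 bp
  [118,131): 13 bp
  [131,141): 10 bp
  [141,145): 4 bp
  [145,152): 7 bp
  [152,160): 8 bp
  [160,173): 13 bp
  [173,183): 10 bp
  [183,193): 10 bp
  [193,205): 12 bp
  [205,215): 10 bp
  [215,225): 10 bp
  [225,229): 4 bp
  [229,242): 13 bp
  [242,257): 15 bp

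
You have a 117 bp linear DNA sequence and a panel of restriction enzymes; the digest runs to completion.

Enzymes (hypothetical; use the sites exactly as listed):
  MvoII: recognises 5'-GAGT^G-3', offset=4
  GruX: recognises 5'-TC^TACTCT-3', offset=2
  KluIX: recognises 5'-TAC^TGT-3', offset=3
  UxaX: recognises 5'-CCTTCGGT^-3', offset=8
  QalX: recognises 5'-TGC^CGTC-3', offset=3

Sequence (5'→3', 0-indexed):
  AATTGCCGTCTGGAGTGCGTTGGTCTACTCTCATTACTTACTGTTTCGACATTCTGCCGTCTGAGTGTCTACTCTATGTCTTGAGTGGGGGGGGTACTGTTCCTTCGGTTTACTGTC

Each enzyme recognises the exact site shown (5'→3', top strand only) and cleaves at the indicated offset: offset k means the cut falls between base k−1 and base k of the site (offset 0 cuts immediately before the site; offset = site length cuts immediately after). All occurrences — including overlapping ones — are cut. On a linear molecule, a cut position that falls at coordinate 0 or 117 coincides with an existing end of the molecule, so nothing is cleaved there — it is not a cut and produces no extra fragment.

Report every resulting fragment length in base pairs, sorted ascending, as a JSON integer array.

Site scan:
  MvoII GAGTG/4: at [12, 62, 82] ⇒ [16, 66, 86]
  GruX TCTACTCT/2: at [23, 67] ⇒ [25, 69]
  KluIX TACTGT/3: at [38, 94, 110] ⇒ [41, 97, 113]
  UxaX CCTTCGGT/8: at [101] ⇒ [109]
  QalX TGCCGTC/3: at [3, 54] ⇒ [6, 57]

Pooled cuts: [6, 16, 25, 41, 57, 66, 69, 86, 97, 109, 113]

Fragment lengths:
  [0,6): 6 bp
  [6,16): 10 bp
  [16,25): 9 bp
  [25,41): 16 bp
  [41,57): 16 bp
  [57,66): 9 bp
  [66,69): 3 bp
  [69,86): 17 bp
  [86,97): 11 bp
  [97,109): 12 bp
  [109,113): 4 bp
  [113,117): 4 bp

[3,4,4,6,9,9,10,11,12,16,16,17]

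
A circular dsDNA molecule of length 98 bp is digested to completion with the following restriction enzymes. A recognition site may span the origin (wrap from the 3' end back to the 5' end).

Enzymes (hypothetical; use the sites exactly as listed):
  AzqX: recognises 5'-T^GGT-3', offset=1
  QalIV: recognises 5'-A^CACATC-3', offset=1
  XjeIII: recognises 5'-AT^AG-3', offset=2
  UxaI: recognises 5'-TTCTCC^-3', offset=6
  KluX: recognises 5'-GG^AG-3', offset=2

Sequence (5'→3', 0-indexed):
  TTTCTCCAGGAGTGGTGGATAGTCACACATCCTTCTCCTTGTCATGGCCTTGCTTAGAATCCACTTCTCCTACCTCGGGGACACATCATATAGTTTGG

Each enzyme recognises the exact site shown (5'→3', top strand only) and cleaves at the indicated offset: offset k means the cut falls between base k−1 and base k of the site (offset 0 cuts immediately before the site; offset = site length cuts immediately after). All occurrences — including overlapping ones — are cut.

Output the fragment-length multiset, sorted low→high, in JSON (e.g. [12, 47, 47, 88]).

Scan for sites:
  AzqX TGGT/1: at [12, 95] ⇒ [13, 96]
  QalIV ACACATC/1: at [24, 80] ⇒ [25, 81]
  XjeIII ATAG/2: at [18, 89] ⇒ [20, 91]
  UxaI TTCTCC/6: at [1, 32, 64] ⇒ [7, 38, 70]
  KluX GGAG/2: at [8] ⇒ [10]

All cut coordinates (distinct, sorted): [7, 10, 13, 20, 25, 38, 70, 81, 91, 96]

Fragment lengths:
  7→10: 3 bp
  10→13: 3 bp
  13→20: 7 bp
  20→25: 5 bp
  25→38: 13 bp
  38→70: 32 bp
  70→81: 11 bp
  81→91: 10 bp
  91→96: 5 bp
  96→7 (wrap): 98-96+7 = 9 bp

[3,3,5,5,7,9,10,11,13,32]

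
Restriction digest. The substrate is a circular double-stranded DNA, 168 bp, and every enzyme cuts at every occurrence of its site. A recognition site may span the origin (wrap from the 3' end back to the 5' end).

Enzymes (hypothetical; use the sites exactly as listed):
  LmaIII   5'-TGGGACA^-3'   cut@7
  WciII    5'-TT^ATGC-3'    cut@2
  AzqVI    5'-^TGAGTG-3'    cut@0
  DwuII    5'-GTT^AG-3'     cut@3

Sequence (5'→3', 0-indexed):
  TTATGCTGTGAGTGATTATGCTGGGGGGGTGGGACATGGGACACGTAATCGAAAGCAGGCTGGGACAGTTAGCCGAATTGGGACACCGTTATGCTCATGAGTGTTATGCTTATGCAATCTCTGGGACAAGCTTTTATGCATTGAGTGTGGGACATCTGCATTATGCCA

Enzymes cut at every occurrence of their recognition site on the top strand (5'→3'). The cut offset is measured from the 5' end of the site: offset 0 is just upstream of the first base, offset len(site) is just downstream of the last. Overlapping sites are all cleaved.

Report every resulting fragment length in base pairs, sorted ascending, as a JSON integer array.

Site scan:
  LmaIII (TGGGACA, off=7): starts [29, 36, 60, 78, 121, 147] → cuts [36, 43, 67, 85, 128, 154]
  WciII (TTATGC, off=2): starts [0, 15, 88, 103, 109, 133, 160] → cuts [2, 17, 90, 105, 111, 135, 162]
  AzqVI (TGAGTG, off=0): starts [8, 97, 141] → cuts [8, 97, 141]
  DwuII (GTTAG, off=3): starts [67] → cuts [70]

All cut coordinates (distinct, sorted): [2, 8, 17, 36, 43, 67, 70, 85, 90, 97, 105, 111, 128, 135, 141, 154, 162]

Fragments:
  2→8: 6 bp
  8→17: 9 bp
  17→36: 19 bp
  36→43: 7 bp
  43→67: 24 bp
  67→70: 3 bp
  70→85: 15 bp
  85→90: 5 bp
  90→97: 7 bp
  97→105: 8 bp
  105→111: 6 bp
  111→128: 17 bp
  128→135: 7 bp
  135→141: 6 bp
  141→154: 13 bp
  154→162: 8 bp
  162→2 (wrap): 168-162+2 = 8 bp

[3,5,6,6,6,7,7,7,8,8,8,9,13,15,17,19,24]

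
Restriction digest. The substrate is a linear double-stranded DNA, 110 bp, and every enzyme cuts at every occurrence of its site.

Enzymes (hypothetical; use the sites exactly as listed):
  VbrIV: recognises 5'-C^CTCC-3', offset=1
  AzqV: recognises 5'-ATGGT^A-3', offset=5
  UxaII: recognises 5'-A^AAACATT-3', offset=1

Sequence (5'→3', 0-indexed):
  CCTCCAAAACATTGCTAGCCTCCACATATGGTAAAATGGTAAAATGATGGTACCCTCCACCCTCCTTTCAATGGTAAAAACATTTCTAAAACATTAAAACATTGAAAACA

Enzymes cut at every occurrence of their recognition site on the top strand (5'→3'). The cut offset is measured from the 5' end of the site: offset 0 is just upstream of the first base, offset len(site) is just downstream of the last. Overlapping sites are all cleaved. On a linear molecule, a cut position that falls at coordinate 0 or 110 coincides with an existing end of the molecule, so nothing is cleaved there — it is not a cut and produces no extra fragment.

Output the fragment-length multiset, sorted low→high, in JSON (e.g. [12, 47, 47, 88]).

[1,2,3,5,7,8,8,11,11,13,13,14,14]

Per-enzyme occurrences:
  VbrIV (CCTCC, off=1): starts [0, 18, 53, 60] → cuts [1, 19, 54, 61]
  AzqV (ATGGTA, off=5): starts [27, 35, 46, 70] → cuts [32, 40, 51, 75]
  UxaII (AAAACATT, off=1): starts [5, 76, 87, 95] → cuts [6, 77, 88, 96]

All cut coordinates (distinct, sorted): [1, 6, 19, 32, 40, 51, 54, 61, 75, 77, 88, 96]

Fragment lengths:
  [0,1): 1 bp
  [1,6): 5 bp
  [6,19): 13 bp
  [19,32): 13 bp
  [32,40): 8 bp
  [40,51): 11 bp
  [51,54): 3 bp
  [54,61): 7 bp
  [61,75): 14 bp
  [75,77): 2 bp
  [77,88): 11 bp
  [88,96): 8 bp
  [96,110): 14 bp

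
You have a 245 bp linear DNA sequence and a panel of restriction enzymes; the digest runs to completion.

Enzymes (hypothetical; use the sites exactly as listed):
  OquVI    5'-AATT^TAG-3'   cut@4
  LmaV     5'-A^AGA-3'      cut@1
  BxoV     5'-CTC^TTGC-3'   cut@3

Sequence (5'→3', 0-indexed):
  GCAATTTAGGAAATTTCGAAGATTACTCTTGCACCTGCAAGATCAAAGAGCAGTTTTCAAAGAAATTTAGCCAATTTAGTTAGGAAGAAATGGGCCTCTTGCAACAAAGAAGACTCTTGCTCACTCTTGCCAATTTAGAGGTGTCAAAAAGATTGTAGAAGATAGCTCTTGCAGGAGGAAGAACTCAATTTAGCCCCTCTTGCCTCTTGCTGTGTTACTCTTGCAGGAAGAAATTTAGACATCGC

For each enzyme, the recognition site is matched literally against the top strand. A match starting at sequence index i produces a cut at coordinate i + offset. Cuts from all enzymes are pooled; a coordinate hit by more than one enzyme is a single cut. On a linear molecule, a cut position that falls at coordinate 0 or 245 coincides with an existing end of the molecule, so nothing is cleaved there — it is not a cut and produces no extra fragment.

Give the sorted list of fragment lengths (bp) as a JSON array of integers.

[3,6,6,7,7,7,7,8,9,9,9,9,9,9,9,10,10,10,11,11,11,13,13,14,14,14]

Site scan:
  OquVI (AATTTAG, off=4): starts [2, 63, 72, 131, 186, 231] → cuts [6, 67, 76, 135, 190, 235]
  LmaV (AAGA, off=1): starts [18, 38, 45, 59, 84, 106, 109, 148, 158, 178, 227] → cuts [19, 39, 46, 60, 85, 107, 110, 149, 159, 179, 228]
  BxoV (CTCTTGC, off=3): starts [25, 95, 113, 123, 165, 196, 203, 217] → cuts [28, 98, 116, 126, 168, 199, 206, 220]

Pooled cuts: [6, 19, 28, 39, 46, 60, 67, 76, 85, 98, 107, 110, 116, 126, 135, 149, 159, 168, 179, 190, 199, 206, 220, 228, 235]

Fragment lengths:
  [0,6): 6 bp
  [6,19): 13 bp
  [19,28): 9 bp
  [28,39): 11 bp
  [39,46): 7 bp
  [46,60): 14 bp
  [60,67): 7 bp
  [67,76): 9 bp
  [76,85): 9 bp
  [85,98): 13 bp
  [98,107): 9 bp
  [107,110): 3 bp
  [110,116): 6 bp
  [116,126): 10 bp
  [126,135): 9 bp
  [135,149): 14 bp
  [149,159): 10 bp
  [159,168): 9 bp
  [168,179): 11 bp
  [179,190): 11 bp
  [190,199): 9 bp
  [199,206): 7 bp
  [206,220): 14 bp
  [220,228): 8 bp
  [228,235): 7 bp
  [235,245): 10 bp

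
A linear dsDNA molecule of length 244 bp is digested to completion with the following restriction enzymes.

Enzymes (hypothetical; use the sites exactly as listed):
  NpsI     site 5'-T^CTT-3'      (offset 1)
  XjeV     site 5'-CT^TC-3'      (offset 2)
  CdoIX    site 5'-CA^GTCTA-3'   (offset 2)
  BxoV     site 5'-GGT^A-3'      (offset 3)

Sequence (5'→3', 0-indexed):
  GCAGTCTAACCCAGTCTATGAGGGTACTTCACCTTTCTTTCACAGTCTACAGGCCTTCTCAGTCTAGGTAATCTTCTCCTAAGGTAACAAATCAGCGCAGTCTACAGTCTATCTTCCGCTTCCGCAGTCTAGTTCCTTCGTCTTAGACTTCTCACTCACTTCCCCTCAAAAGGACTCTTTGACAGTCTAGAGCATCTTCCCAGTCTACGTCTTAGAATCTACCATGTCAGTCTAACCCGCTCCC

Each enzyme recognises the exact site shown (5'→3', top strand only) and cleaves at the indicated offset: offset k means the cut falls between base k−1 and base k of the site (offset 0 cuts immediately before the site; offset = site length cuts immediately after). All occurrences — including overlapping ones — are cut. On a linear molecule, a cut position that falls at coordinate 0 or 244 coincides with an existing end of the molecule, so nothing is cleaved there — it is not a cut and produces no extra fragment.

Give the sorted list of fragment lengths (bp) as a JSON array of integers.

Site scan:
  NpsI TCTT/1: at [35, 71, 111, 140, 175, 194, 209] ⇒ [36, 72, 112, 141, 176, 195, 210]
  XjeV CTTC/2: at [26, 54, 72, 112, 118, 135, 147, 158, 195] ⇒ [28, 56, 74, 114, 120, 137, 149, 160, 197]
  CdoIX CAGTCTA/2: at [1, 11, 42, 59, 97, 104, 124, 182, 200, 227] ⇒ [3, 13, 44, 61, 99, 106, 126, 184, 202, 229]
  BxoV GGTA/3: at [22, 66, 82] ⇒ [25, 69, 85]

Pooled cuts: [3, 13, 25, 28, 36, 44, 56, 61, 69, 72, 74, 85, 99, 106, 112, 114, 120, 126, 137, 141, 149, 160, 176, 184, 195, 197, 202, 210, 229]

Fragments:
  [0,3): 3 bp
  [3,13): 10 bp
  [13,25): 12 bp
  [25,28): 3 bp
  [28,36): 8 bp
  [36,44): 8 bp
  [44,56): 12 bp
  [56,61): 5 bp
  [61,69): 8 bp
  [69,72): 3 bp
  [72,74): 2 bp
  [74,85): 11 bp
  [85,99): 14 bp
  [99,106): 7 bp
  [106,112): 6 bp
  [112,114): 2 bp
  [114,120): 6 bp
  [120,126): 6 bp
  [126,137): 11 bp
  [137,141): 4 bp
  [141,149): 8 bp
  [149,160): 11 bp
  [160,176): 16 bp
  [176,184): 8 bp
  [184,195): 11 bp
  [195,197): 2 bp
  [197,202): 5 bp
  [202,210): 8 bp
  [210,229): 19 bp
  [229,244): 15 bp

[2,2,2,3,3,3,4,5,5,6,6,6,7,8,8,8,8,8,8,10,11,11,11,11,12,12,14,15,16,19]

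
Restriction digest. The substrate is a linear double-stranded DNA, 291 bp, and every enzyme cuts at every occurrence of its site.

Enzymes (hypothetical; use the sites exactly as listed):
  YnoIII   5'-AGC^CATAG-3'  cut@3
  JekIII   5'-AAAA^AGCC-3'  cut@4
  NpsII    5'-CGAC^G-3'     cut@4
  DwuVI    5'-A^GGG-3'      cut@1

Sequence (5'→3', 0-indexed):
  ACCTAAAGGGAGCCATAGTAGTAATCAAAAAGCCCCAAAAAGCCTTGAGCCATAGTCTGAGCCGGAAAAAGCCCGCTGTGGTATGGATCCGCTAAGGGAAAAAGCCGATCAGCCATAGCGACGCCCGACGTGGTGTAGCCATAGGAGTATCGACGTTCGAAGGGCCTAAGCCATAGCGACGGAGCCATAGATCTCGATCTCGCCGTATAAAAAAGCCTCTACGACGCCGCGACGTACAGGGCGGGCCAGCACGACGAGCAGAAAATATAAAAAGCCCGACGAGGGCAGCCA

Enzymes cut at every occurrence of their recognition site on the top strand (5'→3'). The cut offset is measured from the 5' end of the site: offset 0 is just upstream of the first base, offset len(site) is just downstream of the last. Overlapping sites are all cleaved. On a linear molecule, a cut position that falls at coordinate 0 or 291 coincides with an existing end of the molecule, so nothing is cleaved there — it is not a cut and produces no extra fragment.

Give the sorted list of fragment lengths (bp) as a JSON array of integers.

[2,5,5,6,7,7,7,7,8,8,9,9,9,10,10,10,10,11,12,15,17,17,17,19,26,28]

Scan for sites:
  YnoIII (AGCCATAG, off=3): starts [10, 47, 110, 136, 168, 182] → cuts [13, 50, 113, 139, 171, 185]
  JekIII (AAAAAGCC, off=4): starts [26, 36, 65, 98, 209, 268] → cuts [30, 40, 69, 102, 213, 272]
  NpsII (CGACG, off=4): starts [118, 125, 150, 176, 221, 229, 251, 276] → cuts [122, 129, 154, 180, 225, 233, 255, 280]
  DwuVI (AGGG, off=1): starts [6, 94, 160, 237, 281] → cuts [7, 95, 161, 238, 282]

All cut coordinates (distinct, sorted): [7, 13, 30, 40, 50, 69, 95, 102, 113, 122, 129, 139, 154, 161, 171, 180, 185, 213, 225, 233, 238, 255, 272, 280, 282]

Fragment lengths:
  [0,7): 7 bp
  [7,13): 6 bp
  [13,30): 17 bp
  [30,40): 10 bp
  [40,50): 10 bp
  [50,69): 19 bp
  [69,95): 26 bp
  [95,102): 7 bp
  [102,113): 11 bp
  [113,122): 9 bp
  [122,129): 7 bp
  [129,139): 10 bp
  [139,154): 15 bp
  [154,161): 7 bp
  [161,171): 10 bp
  [171,180): 9 bp
  [180,185): 5 bp
  [185,213): 28 bp
  [213,225): 12 bp
  [225,233): 8 bp
  [233,238): 5 bp
  [238,255): 17 bp
  [255,272): 17 bp
  [272,280): 8 bp
  [280,282): 2 bp
  [282,291): 9 bp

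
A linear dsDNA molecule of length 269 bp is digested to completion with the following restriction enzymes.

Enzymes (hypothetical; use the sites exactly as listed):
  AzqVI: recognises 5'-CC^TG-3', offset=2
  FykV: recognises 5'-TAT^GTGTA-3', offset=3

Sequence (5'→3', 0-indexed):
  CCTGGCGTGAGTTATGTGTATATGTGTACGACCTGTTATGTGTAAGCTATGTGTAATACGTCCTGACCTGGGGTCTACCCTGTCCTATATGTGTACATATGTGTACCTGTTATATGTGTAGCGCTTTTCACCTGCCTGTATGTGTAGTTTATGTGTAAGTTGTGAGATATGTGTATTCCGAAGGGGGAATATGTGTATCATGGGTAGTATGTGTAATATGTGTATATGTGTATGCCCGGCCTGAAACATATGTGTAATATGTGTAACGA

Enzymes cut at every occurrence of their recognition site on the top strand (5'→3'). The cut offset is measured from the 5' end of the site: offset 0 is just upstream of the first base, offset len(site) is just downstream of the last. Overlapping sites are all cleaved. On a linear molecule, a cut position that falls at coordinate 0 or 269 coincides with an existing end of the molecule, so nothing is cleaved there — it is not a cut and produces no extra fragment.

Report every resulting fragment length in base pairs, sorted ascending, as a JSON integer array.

Scan for sites:
  AzqVI CCTG/2: at [0, 31, 61, 66, 78, 105, 130, 134, 239] ⇒ [2, 33, 63, 68, 80, 107, 132, 136, 241]
  FykV TATGTGTA/3: at [12, 20, 36, 47, 87, 97, 112, 138, 149, 167, 189, 207, 216, 224, 248, 257] ⇒ [15, 23, 39, 50, 90, 100, 115, 141, 152, 170, 192, 210, 219, 227, 251, 260]

All cut coordinates (distinct, sorted): [2, 15, 23, 33, 39, 50, 63, 68, 80, 90, 100, 107, 115, 132, 136, 141, 152, 170, 192, 210, 219, 227, 241, 251, 260]

Fragments:
  [0,2): 2 bp
  [2,15): 13 bp
  [15,23): 8 bp
  [23,33): 10 bp
  [33,39): 6 bp
  [39,50): 11 bp
  [50,63): 13 bp
  [63,68): 5 bp
  [68,80): 12 bp
  [80,90): 10 bp
  [90,100): 10 bp
  [100,107): 7 bp
  [107,115): 8 bp
  [115,132): 17 bp
  [132,136): 4 bp
  [136,141): 5 bp
  [141,152): 11 bp
  [152,170): 18 bp
  [170,192): 22 bp
  [192,210): 18 bp
  [210,219): 9 bp
  [219,227): 8 bp
  [227,241): 14 bp
  [241,251): 10 bp
  [251,260): 9 bp
  [260,269): 9 bp

[2,4,5,5,6,7,8,8,8,9,9,9,10,10,10,10,11,11,12,13,13,14,17,18,18,22]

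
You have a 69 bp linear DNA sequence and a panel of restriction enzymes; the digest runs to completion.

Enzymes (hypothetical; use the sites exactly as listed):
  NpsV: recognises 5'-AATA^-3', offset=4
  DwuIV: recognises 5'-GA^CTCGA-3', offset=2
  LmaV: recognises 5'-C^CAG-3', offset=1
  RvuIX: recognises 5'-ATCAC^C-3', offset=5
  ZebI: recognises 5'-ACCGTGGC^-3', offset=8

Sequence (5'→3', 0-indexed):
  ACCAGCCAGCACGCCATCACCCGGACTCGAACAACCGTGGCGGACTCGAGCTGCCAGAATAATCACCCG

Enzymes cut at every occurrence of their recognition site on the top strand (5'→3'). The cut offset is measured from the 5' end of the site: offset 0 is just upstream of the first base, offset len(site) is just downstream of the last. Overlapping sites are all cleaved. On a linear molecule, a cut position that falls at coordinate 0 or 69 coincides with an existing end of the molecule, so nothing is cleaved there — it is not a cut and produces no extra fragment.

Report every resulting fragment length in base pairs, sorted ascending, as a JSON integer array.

Per-enzyme occurrences:
  NpsV AATA/4: at [57] ⇒ [61]
  DwuIV GACTCGA/2: at [23, 42] ⇒ [25, 44]
  LmaV CCAG/1: at [1, 5, 53] ⇒ [2, 6, 54]
  RvuIX ATCACC/5: at [15, 61] ⇒ [20, 66]
  ZebI ACCGTGGC/8: at [33] ⇒ [41]

Pooled cuts: [2, 6, 20, 25, 41, 44, 54, 61, 66]

Fragment lengths:
  [0,2): 2 bp
  [2,6): 4 bp
  [6,20): 14 bp
  [20,25): 5 bp
  [25,41): 16 bp
  [41,44): 3 bp
  [44,54): 10 bp
  [54,61): 7 bp
  [61,66): 5 bp
  [66,69): 3 bp

[2,3,3,4,5,5,7,10,14,16]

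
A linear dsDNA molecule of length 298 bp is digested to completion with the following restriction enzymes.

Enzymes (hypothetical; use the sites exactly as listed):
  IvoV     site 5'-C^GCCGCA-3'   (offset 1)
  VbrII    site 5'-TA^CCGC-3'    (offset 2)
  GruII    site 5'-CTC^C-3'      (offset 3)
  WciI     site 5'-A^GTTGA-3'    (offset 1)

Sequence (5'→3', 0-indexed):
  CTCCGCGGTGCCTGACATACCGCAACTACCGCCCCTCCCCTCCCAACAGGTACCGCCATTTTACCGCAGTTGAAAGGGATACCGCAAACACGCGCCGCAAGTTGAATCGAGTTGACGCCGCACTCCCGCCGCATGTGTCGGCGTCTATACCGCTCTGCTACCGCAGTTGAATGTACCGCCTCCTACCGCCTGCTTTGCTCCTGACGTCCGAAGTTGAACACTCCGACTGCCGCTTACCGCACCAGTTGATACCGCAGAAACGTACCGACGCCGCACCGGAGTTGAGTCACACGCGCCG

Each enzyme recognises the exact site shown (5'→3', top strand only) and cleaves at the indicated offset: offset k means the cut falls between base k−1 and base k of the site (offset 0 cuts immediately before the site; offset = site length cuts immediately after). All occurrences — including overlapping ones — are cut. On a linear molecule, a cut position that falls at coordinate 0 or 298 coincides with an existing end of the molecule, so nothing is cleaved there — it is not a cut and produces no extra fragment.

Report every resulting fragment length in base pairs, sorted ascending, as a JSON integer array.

Site scan:
  IvoV CGCCGCA/1: at [92, 115, 126, 268] ⇒ [93, 116, 127, 269]
  VbrII TACCGC/2: at [17, 26, 50, 61, 79, 147, 158, 173, 183, 234, 249] ⇒ [19, 28, 52, 63, 81, 149, 160, 175, 185, 236, 251]
  GruII CTCC/3: at [0, 34, 39, 122, 179, 197, 220] ⇒ [3, 37, 42, 125, 182, 200, 223]
  WciI AGTTGA/1: at [67, 99, 109, 164, 211, 243, 279] ⇒ [68, 100, 110, 165, 212, 244, 280]

All cut coordinates (distinct, sorted): [3, 19, 28, 37, 42, 52, 63, 68, 81, 93, 100, 110, 116, 125, 127, 149, 160, 165, 175, 182, 185, 200, 212, 223, 236, 244, 251, 269, 280]

Fragment lengths:
  [0,3): 3 bp
  [3,19): 16 bp
  [19,28): 9 bp
  [28,37): 9 bp
  [37,42): 5 bp
  [42,52): 10 bp
  [52,63): 11 bp
  [63,68): 5 bp
  [68,81): 13 bp
  [81,93): 12 bp
  [93,100): 7 bp
  [100,110): 10 bp
  [110,116): 6 bp
  [116,125): 9 bp
  [125,127): 2 bp
  [127,149): 22 bp
  [149,160): 11 bp
  [160,165): 5 bp
  [165,175): 10 bp
  [175,182): 7 bp
  [182,185): 3 bp
  [185,200): 15 bp
  [200,212): 12 bp
  [212,223): 11 bp
  [223,236): 13 bp
  [236,244): 8 bp
  [244,251): 7 bp
  [251,269): 18 bp
  [269,280): 11 bp
  [280,298): 18 bp

[2,3,3,5,5,5,6,7,7,7,8,9,9,9,10,10,10,11,11,11,11,12,12,13,13,15,16,18,18,22]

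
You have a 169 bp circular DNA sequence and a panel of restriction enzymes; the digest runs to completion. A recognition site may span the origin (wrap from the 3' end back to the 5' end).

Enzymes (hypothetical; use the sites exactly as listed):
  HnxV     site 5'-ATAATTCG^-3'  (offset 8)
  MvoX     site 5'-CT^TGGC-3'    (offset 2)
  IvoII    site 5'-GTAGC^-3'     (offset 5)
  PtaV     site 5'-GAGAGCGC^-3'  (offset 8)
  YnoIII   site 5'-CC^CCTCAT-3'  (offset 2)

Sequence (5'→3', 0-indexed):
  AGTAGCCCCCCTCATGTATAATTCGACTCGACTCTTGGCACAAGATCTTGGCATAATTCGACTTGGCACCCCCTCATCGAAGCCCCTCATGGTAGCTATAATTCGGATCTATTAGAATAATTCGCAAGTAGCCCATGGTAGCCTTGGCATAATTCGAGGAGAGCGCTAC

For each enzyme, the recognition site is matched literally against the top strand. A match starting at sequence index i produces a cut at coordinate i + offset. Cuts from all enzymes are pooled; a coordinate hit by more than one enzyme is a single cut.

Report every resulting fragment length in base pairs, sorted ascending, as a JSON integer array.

[2,3,3,8,8,9,9,10,10,10,12,12,12,13,13,16,19]

Site scan:
  HnxV ATAATTCG/8: at [17, 52, 97, 116, 148] ⇒ [25, 60, 105, 124, 156]
  MvoX CTTGGC/2: at [33, 46, 61, 142] ⇒ [35, 48, 63, 144]
  IvoII GTAGC/5: at [1, 91, 127, 137] ⇒ [6, 96, 132, 142]
  PtaV GAGAGCGC/8: at [158] ⇒ [166]
  YnoIII CCCCTCAT/2: at [7, 69, 82] ⇒ [9, 71, 84]

All cut coordinates (distinct, sorted): [6, 9, 25, 35, 48, 60, 63, 71, 84, 96, 105, 124, 132, 142, 144, 156, 166]

Fragments:
  6→9: 3 bp
  9→25: 16 bp
  25→35: 10 bp
  35→48: 13 bp
  48→60: 12 bp
  60→63: 3 bp
  63→71: 8 bp
  71→84: 13 bp
  84→96: 12 bp
  96→105: 9 bp
  105→124: 19 bp
  124→132: 8 bp
  132→142: 10 bp
  142→144: 2 bp
  144→156: 12 bp
  156→166: 10 bp
  166→6 (wrap): 169-166+6 = 9 bp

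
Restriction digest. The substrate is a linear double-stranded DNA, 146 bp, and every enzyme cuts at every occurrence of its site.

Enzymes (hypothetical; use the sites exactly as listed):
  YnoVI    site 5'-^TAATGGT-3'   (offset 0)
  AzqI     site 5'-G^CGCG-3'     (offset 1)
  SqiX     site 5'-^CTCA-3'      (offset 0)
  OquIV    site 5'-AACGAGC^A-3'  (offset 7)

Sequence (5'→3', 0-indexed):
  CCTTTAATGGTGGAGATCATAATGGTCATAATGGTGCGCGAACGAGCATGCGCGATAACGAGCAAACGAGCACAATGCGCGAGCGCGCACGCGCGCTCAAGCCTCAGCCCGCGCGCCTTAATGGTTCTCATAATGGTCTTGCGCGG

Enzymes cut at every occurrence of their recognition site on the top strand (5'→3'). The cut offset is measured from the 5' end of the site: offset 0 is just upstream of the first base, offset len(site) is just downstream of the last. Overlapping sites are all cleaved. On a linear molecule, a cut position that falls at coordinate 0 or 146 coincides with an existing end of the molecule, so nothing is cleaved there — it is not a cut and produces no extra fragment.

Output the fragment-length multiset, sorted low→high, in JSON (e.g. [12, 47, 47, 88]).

[3,4,4,4,5,6,6,7,7,8,8,8,8,9,9,11,11,13,15]

Site scan:
  YnoVI TAATGGT/0: at [4, 19, 28, 118, 130] ⇒ [4, 19, 28, 118, 130]
  AzqI GCGCG/1: at [35, 49, 76, 82, 90, 110, 140] ⇒ [36, 50, 77, 83, 91, 111, 141]
  SqiX CTCA/0: at [95, 102, 126] ⇒ [95, 102, 126]
  OquIV AACGAGCA/7: at [40, 56, 64] ⇒ [47, 63, 71]

Pooled cuts: [4, 19, 28, 36, 47, 50, 63, 71, 77, 83, 91, 95, 102, 111, 118, 126, 130, 141]

Fragment lengths:
  [0,4): 4 bp
  [4,19): 15 bp
  [19,28): 9 bp
  [28,36): 8 bp
  [36,47): 11 bp
  [47,50): 3 bp
  [50,63): 13 bp
  [63,71): 8 bp
  [71,77): 6 bp
  [77,83): 6 bp
  [83,91): 8 bp
  [91,95): 4 bp
  [95,102): 7 bp
  [102,111): 9 bp
  [111,118): 7 bp
  [118,126): 8 bp
  [126,130): 4 bp
  [130,141): 11 bp
  [141,146): 5 bp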